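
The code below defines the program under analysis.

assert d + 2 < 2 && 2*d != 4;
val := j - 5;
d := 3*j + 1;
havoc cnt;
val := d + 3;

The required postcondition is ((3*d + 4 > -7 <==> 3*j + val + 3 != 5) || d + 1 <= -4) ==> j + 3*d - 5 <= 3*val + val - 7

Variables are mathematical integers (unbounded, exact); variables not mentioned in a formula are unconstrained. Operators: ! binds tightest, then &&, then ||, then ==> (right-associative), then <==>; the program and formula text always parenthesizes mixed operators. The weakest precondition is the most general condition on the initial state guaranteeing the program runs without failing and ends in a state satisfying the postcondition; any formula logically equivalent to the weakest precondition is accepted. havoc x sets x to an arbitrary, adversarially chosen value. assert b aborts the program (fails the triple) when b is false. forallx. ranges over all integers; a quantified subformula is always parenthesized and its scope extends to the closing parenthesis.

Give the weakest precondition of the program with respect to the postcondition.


Working backward. After the program, the postcondition ((3*d + 4 > -7 <==> 3*j + val + 3 != 5) || d + 1 <= -4) ==> j + 3*d - 5 <= 3*val + val - 7 must hold; in canonical form it is ((3*d > -11 <==> 3*j + val != 2) || d <= -5) ==> 3*d + j <= 4*val - 2.
Before val := d + 3: ((3*d > -11 <==> d + 3*j != -1) || d <= -5) ==> j <= d + 10
Before havoc cnt: ((3*d > -11 <==> d + 3*j != -1) || d <= -5) ==> j <= d + 10
Before d := 3*j + 1: ((9*j > -14 <==> 6*j != -2) || 3*j <= -6) ==> 2*j >= -11
Before val := j - 5: ((9*j > -14 <==> 6*j != -2) || 3*j <= -6) ==> 2*j >= -11
Before assert d + 2 < 2 && 2*d != 4: d < 0 && 2*d != 4 && (((9*j > -14 <==> 6*j != -2) || 3*j <= -6) ==> 2*j >= -11)
Answer: WP = d < 0 && 2*d != 4 && (((9*j > -14 <==> 6*j != -2) || 3*j <= -6) ==> 2*j >= -11)


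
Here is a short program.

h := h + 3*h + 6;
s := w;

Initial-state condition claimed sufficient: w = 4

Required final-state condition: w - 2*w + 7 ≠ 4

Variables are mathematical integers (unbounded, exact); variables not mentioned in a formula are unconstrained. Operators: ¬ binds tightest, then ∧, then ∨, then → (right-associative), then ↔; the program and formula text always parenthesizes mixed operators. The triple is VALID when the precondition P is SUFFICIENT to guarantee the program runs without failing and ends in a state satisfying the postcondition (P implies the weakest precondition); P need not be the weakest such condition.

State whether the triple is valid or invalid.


Working backward. After the program, the postcondition w - 2*w + 7 ≠ 4 must hold; in canonical form it is w ≠ 3.
Before s := w: w ≠ 3
Before h := h + 3*h + 6: w ≠ 3
The weakest precondition is w ≠ 3.
Check whether w = 4 implies it.
Every state satisfying the precondition satisfies the weakest precondition: the implication holds.
Answer: valid


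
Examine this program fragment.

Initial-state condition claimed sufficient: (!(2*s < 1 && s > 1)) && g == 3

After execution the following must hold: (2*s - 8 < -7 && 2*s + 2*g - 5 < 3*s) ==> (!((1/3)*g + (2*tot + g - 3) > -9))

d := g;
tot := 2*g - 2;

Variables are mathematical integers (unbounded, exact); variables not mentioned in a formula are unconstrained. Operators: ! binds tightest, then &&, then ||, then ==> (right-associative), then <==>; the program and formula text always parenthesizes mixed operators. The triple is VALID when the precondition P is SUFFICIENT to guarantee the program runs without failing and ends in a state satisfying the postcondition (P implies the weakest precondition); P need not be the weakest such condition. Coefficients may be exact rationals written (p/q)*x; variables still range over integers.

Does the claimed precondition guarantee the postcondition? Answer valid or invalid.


Working backward. After the program, the postcondition (2*s - 8 < -7 && 2*s + 2*g - 5 < 3*s) ==> (!((1/3)*g + (2*tot + g - 3) > -9)) must hold; in canonical form it is (2*s < 1 && 2*g < s + 5) ==> (!((4/3)*g + 2*tot > -6)).
Before tot := 2*g - 2: (2*s < 1 && 2*g < s + 5) ==> (!((16/3)*g > -2))
Before d := g: (2*s < 1 && 2*g < s + 5) ==> (!((16/3)*g > -2))
The weakest precondition is (2*s < 1 && 2*g < s + 5) ==> (!((16/3)*g > -2)).
Check whether (!(2*s < 1 && s > 1)) && g == 3 implies it.
Every state satisfying the precondition satisfies the weakest precondition: the implication holds.
Answer: valid


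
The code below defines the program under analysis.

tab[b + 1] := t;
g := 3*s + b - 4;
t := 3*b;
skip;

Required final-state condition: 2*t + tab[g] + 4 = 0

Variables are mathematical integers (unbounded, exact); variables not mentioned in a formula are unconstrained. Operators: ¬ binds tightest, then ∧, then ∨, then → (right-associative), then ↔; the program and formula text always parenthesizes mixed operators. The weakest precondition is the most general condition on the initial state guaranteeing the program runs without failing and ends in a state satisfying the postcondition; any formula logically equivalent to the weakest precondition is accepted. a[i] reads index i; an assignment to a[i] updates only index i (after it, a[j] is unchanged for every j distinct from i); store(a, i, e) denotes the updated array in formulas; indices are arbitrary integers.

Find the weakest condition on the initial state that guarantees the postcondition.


Working backward. After the program, the postcondition 2*t + tab[g] + 4 = 0 must hold; in canonical form it is tab[g] + 2*t = -4.
Before skip: tab[g] + 2*t = -4
Before t := 3*b: tab[g] + 6*b = -4
Before g := 3*s + b - 4: tab[b + 3*s - 4] + 6*b = -4
Before tab[b + 1] := t: store(tab, b + 1, t)[b + 3*s - 4] + 6*b = -4
Answer: WP = store(tab, b + 1, t)[b + 3*s - 4] + 6*b = -4


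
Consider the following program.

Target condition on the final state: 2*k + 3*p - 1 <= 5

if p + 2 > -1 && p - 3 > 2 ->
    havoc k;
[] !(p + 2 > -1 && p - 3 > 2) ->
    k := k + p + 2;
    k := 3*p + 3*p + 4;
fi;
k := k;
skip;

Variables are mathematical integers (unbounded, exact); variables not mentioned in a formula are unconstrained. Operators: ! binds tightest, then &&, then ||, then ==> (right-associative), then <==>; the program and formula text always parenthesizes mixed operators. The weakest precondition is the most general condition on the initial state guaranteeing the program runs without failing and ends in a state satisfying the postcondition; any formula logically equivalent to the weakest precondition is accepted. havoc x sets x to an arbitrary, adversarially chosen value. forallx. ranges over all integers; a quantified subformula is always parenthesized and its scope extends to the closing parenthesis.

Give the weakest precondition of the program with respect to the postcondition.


Working backward. After the program, the postcondition 2*k + 3*p - 1 <= 5 must hold; in canonical form it is 2*k + 3*p <= 6.
Before skip: 2*k + 3*p <= 6
Before k := k: 2*k + 3*p <= 6
Then branch requires forall k_1. 2*k_1 + 3*p <= 6; else branch requires 15*p <= -2.
Before the if: ((p > -3 && p > 5) ==> (forall k_1. 2*k_1 + 3*p <= 6)) && ((!(p > -3 && p > 5)) ==> 15*p <= -2)
Answer: WP = ((p > -3 && p > 5) ==> (forall k_1. 2*k_1 + 3*p <= 6)) && ((!(p > -3 && p > 5)) ==> 15*p <= -2)


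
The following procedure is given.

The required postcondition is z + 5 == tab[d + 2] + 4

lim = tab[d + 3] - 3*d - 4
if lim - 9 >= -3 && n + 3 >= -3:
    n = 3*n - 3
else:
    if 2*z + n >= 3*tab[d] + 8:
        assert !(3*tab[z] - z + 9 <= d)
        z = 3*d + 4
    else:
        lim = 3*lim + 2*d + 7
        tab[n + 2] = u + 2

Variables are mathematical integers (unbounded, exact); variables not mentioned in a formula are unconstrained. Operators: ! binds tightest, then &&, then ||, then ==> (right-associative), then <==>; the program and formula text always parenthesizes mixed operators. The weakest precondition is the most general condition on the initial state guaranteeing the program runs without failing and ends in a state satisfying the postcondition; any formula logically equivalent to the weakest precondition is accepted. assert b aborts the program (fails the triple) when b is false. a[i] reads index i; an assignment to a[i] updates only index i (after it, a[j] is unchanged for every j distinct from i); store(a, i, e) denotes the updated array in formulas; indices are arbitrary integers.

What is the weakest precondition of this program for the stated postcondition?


Working backward. After the program, the postcondition z + 5 == tab[d + 2] + 4 must hold; in canonical form it is z == tab[d + 2] - 1.
Then branch requires z == tab[d + 2] - 1; else branch requires (n + 2*z >= 3*tab[d] + 8 ==> ((!(3*tab[z] <= d + z - 9)) && 3*d == tab[d + 2] - 5)) && ((!(n + 2*z >= 3*tab[d] + 8)) ==> z == store(tab, n + 2, u + 2)[d + 2] - 1).
Before the if: ((lim >= 6 && n >= -6) ==> z == tab[d + 2] - 1) && ((!(lim >= 6 && n >= -6)) ==> ((n + 2*z >= 3*tab[d] + 8 ==> ((!(3*tab[z] <= d + z - 9)) && 3*d == tab[d + 2] - 5)) && ((!(n + 2*z >= 3*tab[d] + 8)) ==> z == store(tab, n + 2, u + 2)[d + 2] - 1)))
Before lim := tab[d + 3] - 3*d - 4: ((tab[d + 3] >= 3*d + 10 && n >= -6) ==> z == tab[d + 2] - 1) && ((!(tab[d + 3] >= 3*d + 10 && n >= -6)) ==> ((n + 2*z >= 3*tab[d] + 8 ==> ((!(3*tab[z] <= d + z - 9)) && 3*d == tab[d + 2] - 5)) && ((!(n + 2*z >= 3*tab[d] + 8)) ==> z == store(tab, n + 2, u + 2)[d + 2] - 1)))
Answer: WP = ((tab[d + 3] >= 3*d + 10 && n >= -6) ==> z == tab[d + 2] - 1) && ((!(tab[d + 3] >= 3*d + 10 && n >= -6)) ==> ((n + 2*z >= 3*tab[d] + 8 ==> ((!(3*tab[z] <= d + z - 9)) && 3*d == tab[d + 2] - 5)) && ((!(n + 2*z >= 3*tab[d] + 8)) ==> z == store(tab, n + 2, u + 2)[d + 2] - 1)))


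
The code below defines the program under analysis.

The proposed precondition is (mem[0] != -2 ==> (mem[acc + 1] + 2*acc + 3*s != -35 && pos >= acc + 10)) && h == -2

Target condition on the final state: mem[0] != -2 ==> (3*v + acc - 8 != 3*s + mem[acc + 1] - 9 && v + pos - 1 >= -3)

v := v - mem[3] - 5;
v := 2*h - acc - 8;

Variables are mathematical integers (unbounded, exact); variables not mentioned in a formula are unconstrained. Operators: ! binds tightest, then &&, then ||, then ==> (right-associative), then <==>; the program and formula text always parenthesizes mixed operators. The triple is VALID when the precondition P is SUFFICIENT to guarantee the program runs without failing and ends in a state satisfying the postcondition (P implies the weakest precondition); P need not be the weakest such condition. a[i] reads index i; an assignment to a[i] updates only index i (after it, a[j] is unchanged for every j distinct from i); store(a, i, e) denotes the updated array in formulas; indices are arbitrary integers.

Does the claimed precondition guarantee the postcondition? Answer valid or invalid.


Working backward. After the program, the postcondition mem[0] != -2 ==> (3*v + acc - 8 != 3*s + mem[acc + 1] - 9 && v + pos - 1 >= -3) must hold; in canonical form it is mem[0] != -2 ==> (acc + 3*v != mem[acc + 1] + 3*s - 1 && pos + v >= -2).
Before v := 2*h - acc - 8: mem[0] != -2 ==> (6*h != mem[acc + 1] + 2*acc + 3*s + 23 && 2*h + pos >= acc + 6)
Before v := v - mem[3] - 5: mem[0] != -2 ==> (6*h != mem[acc + 1] + 2*acc + 3*s + 23 && 2*h + pos >= acc + 6)
The weakest precondition is mem[0] != -2 ==> (6*h != mem[acc + 1] + 2*acc + 3*s + 23 && 2*h + pos >= acc + 6).
Check whether (mem[0] != -2 ==> (mem[acc + 1] + 2*acc + 3*s != -35 && pos >= acc + 10)) && h == -2 implies it.
Every state satisfying the precondition satisfies the weakest precondition: the implication holds.
Answer: valid


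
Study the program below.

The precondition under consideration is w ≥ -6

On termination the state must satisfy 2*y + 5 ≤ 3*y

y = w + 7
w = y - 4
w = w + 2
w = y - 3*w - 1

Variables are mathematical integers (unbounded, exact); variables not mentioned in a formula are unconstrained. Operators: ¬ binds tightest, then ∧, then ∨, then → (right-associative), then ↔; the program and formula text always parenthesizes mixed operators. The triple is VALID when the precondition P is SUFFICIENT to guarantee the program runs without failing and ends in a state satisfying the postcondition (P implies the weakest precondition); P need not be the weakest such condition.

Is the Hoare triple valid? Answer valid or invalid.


Working backward. After the program, the postcondition 2*y + 5 ≤ 3*y must hold; in canonical form it is y ≥ 5.
Before w := y - 3*w - 1: y ≥ 5
Before w := w + 2: y ≥ 5
Before w := y - 4: y ≥ 5
Before y := w + 7: w ≥ -2
The weakest precondition is w ≥ -2.
Check whether w ≥ -6 implies it.
Countermodel: at the initial state w = -6, the precondition holds but the weakest precondition fails.
Answer: invalid


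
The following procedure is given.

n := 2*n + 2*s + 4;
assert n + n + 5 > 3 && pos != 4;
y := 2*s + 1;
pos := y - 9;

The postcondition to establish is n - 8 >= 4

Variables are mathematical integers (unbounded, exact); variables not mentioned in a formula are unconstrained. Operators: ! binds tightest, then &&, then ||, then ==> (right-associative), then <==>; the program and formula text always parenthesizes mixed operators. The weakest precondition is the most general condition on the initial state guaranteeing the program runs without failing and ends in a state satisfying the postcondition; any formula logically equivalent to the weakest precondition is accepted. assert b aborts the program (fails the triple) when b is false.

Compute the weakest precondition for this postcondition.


Working backward. After the program, the postcondition n - 8 >= 4 must hold; in canonical form it is n >= 12.
Before pos := y - 9: n >= 12
Before y := 2*s + 1: n >= 12
Before assert n + n + 5 > 3 && pos != 4: 2*n > -2 && pos != 4 && n >= 12
Before n := 2*n + 2*s + 4: 4*n + 4*s > -10 && pos != 4 && 2*n + 2*s >= 8
Answer: WP = 4*n + 4*s > -10 && pos != 4 && 2*n + 2*s >= 8


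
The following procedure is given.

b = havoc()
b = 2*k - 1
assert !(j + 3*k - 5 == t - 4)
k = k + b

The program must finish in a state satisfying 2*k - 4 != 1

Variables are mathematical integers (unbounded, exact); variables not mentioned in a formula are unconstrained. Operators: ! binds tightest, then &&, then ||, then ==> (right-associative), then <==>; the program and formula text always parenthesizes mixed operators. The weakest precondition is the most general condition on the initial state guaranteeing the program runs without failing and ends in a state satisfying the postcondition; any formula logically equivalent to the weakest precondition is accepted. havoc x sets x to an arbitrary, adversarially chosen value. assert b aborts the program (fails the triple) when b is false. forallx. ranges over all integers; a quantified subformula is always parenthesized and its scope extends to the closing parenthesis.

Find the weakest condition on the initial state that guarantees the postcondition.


Working backward. After the program, the postcondition 2*k - 4 != 1 must hold; in canonical form it is 2*k != 5.
Before k := k + b: 2*b + 2*k != 5
Before assert !(j + 3*k - 5 == t - 4): (!(j + 3*k == t + 1)) && 2*b + 2*k != 5
Before b := 2*k - 1: (!(j + 3*k == t + 1)) && 6*k != 7
Before havoc b: (!(j + 3*k == t + 1)) && 6*k != 7
Answer: WP = (!(j + 3*k == t + 1)) && 6*k != 7


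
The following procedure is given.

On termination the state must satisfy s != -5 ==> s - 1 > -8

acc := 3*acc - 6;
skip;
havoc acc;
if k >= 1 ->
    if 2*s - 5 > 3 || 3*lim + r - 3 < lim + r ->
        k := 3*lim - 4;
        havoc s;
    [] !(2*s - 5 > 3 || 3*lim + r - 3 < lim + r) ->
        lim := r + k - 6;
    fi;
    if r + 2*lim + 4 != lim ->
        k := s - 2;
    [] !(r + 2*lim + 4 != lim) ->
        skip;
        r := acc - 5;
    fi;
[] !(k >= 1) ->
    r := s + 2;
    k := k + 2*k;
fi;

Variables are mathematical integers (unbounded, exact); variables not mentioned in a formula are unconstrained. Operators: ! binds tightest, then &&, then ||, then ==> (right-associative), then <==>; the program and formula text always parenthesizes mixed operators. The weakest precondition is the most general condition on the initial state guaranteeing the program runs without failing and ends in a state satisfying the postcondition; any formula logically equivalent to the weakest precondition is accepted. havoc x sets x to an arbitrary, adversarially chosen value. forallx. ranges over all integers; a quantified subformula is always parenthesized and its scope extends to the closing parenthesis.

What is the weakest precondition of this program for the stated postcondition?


Working backward. After the program, the postcondition s != -5 ==> s - 1 > -8 must hold; in canonical form it is s != -5 ==> s > -7.
Then branch requires ((2*s > 8 || 2*lim < 3) ==> (forall s_1. ((lim + r != -4 ==> (s_1 != -5 ==> s_1 > -7)) && ((!(lim + r != -4)) ==> (s_1 != -5 ==> s_1 > -7))))) && ((!(2*s > 8 || 2*lim < 3)) ==> ((k + 2*r != 2 ==> (s != -5 ==> s > -7)) && ((!(k + 2*r != 2)) ==> (s != -5 ==> s > -7)))); else branch requires s != -5 ==> s > -7.
Before the if: (k >= 1 ==> (((2*s > 8 || 2*lim < 3) ==> (forall s_1. ((lim + r != -4 ==> (s_1 != -5 ==> s_1 > -7)) && ((!(lim + r != -4)) ==> (s_1 != -5 ==> s_1 > -7))))) && ((!(2*s > 8 || 2*lim < 3)) ==> ((k + 2*r != 2 ==> (s != -5 ==> s > -7)) && ((!(k + 2*r != 2)) ==> (s != -5 ==> s > -7)))))) && ((!(k >= 1)) ==> (s != -5 ==> s > -7))
Before havoc acc: (k >= 1 ==> (((2*s > 8 || 2*lim < 3) ==> (forall s_1. ((lim + r != -4 ==> (s_1 != -5 ==> s_1 > -7)) && ((!(lim + r != -4)) ==> (s_1 != -5 ==> s_1 > -7))))) && ((!(2*s > 8 || 2*lim < 3)) ==> ((k + 2*r != 2 ==> (s != -5 ==> s > -7)) && ((!(k + 2*r != 2)) ==> (s != -5 ==> s > -7)))))) && ((!(k >= 1)) ==> (s != -5 ==> s > -7))
Before skip: (k >= 1 ==> (((2*s > 8 || 2*lim < 3) ==> (forall s_1. ((lim + r != -4 ==> (s_1 != -5 ==> s_1 > -7)) && ((!(lim + r != -4)) ==> (s_1 != -5 ==> s_1 > -7))))) && ((!(2*s > 8 || 2*lim < 3)) ==> ((k + 2*r != 2 ==> (s != -5 ==> s > -7)) && ((!(k + 2*r != 2)) ==> (s != -5 ==> s > -7)))))) && ((!(k >= 1)) ==> (s != -5 ==> s > -7))
Before acc := 3*acc - 6: (k >= 1 ==> (((2*s > 8 || 2*lim < 3) ==> (forall s_1. ((lim + r != -4 ==> (s_1 != -5 ==> s_1 > -7)) && ((!(lim + r != -4)) ==> (s_1 != -5 ==> s_1 > -7))))) && ((!(2*s > 8 || 2*lim < 3)) ==> ((k + 2*r != 2 ==> (s != -5 ==> s > -7)) && ((!(k + 2*r != 2)) ==> (s != -5 ==> s > -7)))))) && ((!(k >= 1)) ==> (s != -5 ==> s > -7))
Answer: WP = (k >= 1 ==> (((2*s > 8 || 2*lim < 3) ==> (forall s_1. ((lim + r != -4 ==> (s_1 != -5 ==> s_1 > -7)) && ((!(lim + r != -4)) ==> (s_1 != -5 ==> s_1 > -7))))) && ((!(2*s > 8 || 2*lim < 3)) ==> ((k + 2*r != 2 ==> (s != -5 ==> s > -7)) && ((!(k + 2*r != 2)) ==> (s != -5 ==> s > -7)))))) && ((!(k >= 1)) ==> (s != -5 ==> s > -7))


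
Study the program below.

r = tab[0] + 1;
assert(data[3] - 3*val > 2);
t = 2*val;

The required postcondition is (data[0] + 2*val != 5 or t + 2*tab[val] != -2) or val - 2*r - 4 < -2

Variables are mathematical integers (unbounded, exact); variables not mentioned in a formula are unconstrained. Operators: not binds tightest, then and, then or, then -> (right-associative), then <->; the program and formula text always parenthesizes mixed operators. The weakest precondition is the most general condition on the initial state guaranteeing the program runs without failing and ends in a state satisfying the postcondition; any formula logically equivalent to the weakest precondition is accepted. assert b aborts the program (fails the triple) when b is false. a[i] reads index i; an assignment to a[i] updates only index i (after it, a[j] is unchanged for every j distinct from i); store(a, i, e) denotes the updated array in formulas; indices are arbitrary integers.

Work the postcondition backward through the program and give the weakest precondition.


Working backward. After the program, the postcondition (data[0] + 2*val != 5 or t + 2*tab[val] != -2) or val - 2*r - 4 < -2 must hold; in canonical form it is data[0] + 2*val != 5 or 2*tab[val] + t != -2 or val < 2*r + 2.
Before t := 2*val: data[0] + 2*val != 5 or 2*tab[val] + 2*val != -2 or val < 2*r + 2
Before assert data[3] - 3*val > 2: data[3] > 3*val + 2 and (data[0] + 2*val != 5 or 2*tab[val] + 2*val != -2 or val < 2*r + 2)
Before r := tab[0] + 1: data[3] > 3*val + 2 and (data[0] + 2*val != 5 or 2*tab[val] + 2*val != -2 or val < 2*tab[0] + 4)
Answer: WP = data[3] > 3*val + 2 and (data[0] + 2*val != 5 or 2*tab[val] + 2*val != -2 or val < 2*tab[0] + 4)


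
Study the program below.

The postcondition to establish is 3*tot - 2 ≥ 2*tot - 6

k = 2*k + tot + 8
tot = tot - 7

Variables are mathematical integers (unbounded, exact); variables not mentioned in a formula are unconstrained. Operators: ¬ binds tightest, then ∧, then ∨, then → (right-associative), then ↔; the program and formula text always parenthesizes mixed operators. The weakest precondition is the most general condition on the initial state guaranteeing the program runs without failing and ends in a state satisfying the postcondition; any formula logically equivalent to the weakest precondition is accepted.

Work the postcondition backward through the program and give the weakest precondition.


Working backward. After the program, the postcondition 3*tot - 2 ≥ 2*tot - 6 must hold; in canonical form it is tot ≥ -4.
Before tot := tot - 7: tot ≥ 3
Before k := 2*k + tot + 8: tot ≥ 3
Answer: WP = tot ≥ 3


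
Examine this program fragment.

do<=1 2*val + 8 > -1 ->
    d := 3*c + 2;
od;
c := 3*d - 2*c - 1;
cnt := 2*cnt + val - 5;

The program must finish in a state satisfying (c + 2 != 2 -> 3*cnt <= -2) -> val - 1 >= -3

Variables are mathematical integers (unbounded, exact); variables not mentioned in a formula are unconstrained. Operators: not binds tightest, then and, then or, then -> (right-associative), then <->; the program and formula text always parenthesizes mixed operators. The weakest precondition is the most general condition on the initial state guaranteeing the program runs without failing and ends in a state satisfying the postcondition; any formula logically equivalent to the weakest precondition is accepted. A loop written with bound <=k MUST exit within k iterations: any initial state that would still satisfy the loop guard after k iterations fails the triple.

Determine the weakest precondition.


Working backward. After the program, the postcondition (c + 2 != 2 -> 3*cnt <= -2) -> val - 1 >= -3 must hold; in canonical form it is (c != 0 -> 3*cnt <= -2) -> val >= -2.
Before cnt := 2*cnt + val - 5: (c != 0 -> 6*cnt + 3*val <= 13) -> val >= -2
Before c := 3*d - 2*c - 1: (3*d != 2*c + 1 -> 6*cnt + 3*val <= 13) -> val >= -2
Before the loop (bound <=1), unroll the exhaustion recursion (WP_0 = exit-now case; WP_j = one more guarded iteration, up to j = 1):
  WP_0: (not (2*val > -9)) and ((3*d != 2*c + 1 -> 6*cnt + 3*val <= 13) -> val >= -2)
  WP_1: (2*val > -9 -> ((not (2*val > -9)) and ((7*c != -5 -> 6*cnt + 3*val <= 13) -> val >= -2))) and ((not (2*val > -9)) -> ((3*d != 2*c + 1 -> 6*cnt + 3*val <= 13) -> val >= -2))
So before the loop: (2*val > -9 -> ((not (2*val > -9)) and ((7*c != -5 -> 6*cnt + 3*val <= 13) -> val >= -2))) and ((not (2*val > -9)) -> ((3*d != 2*c + 1 -> 6*cnt + 3*val <= 13) -> val >= -2))
Answer: WP = (2*val > -9 -> ((not (2*val > -9)) and ((7*c != -5 -> 6*cnt + 3*val <= 13) -> val >= -2))) and ((not (2*val > -9)) -> ((3*d != 2*c + 1 -> 6*cnt + 3*val <= 13) -> val >= -2))


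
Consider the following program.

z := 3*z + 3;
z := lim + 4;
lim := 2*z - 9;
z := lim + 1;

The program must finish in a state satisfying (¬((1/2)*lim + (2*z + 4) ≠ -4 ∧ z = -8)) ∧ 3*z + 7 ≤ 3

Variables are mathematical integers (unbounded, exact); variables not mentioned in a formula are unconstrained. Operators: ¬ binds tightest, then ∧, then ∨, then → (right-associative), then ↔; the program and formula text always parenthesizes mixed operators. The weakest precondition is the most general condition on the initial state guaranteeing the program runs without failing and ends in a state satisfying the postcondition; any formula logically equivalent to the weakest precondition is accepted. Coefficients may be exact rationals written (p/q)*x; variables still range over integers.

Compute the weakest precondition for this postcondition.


Working backward. After the program, the postcondition (¬((1/2)*lim + (2*z + 4) ≠ -4 ∧ z = -8)) ∧ 3*z + 7 ≤ 3 must hold; in canonical form it is (¬((1/2)*lim + 2*z ≠ -8 ∧ z = -8)) ∧ 3*z ≤ -4.
Before z := lim + 1: (¬((5/2)*lim ≠ -10 ∧ lim = -9)) ∧ 3*lim ≤ -7
Before lim := 2*z - 9: (¬(5*z ≠ 25/2 ∧ 2*z = 0)) ∧ 6*z ≤ 20
Before z := lim + 4: (¬(5*lim ≠ -15/2 ∧ 2*lim = -8)) ∧ 6*lim ≤ -4
Before z := 3*z + 3: (¬(5*lim ≠ -15/2 ∧ 2*lim = -8)) ∧ 6*lim ≤ -4
Answer: WP = (¬(5*lim ≠ -15/2 ∧ 2*lim = -8)) ∧ 6*lim ≤ -4


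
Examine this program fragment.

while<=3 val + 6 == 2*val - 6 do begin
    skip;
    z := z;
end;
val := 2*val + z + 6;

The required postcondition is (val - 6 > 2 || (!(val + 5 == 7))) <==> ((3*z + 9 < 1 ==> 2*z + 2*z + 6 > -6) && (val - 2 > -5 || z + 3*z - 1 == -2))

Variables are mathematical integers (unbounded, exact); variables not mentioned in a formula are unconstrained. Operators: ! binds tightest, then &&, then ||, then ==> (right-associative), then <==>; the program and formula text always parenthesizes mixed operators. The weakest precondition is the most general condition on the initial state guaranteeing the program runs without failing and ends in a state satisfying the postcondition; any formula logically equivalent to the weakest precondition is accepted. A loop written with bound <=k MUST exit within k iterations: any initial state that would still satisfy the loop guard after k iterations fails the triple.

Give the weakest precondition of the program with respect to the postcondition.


Working backward. After the program, the postcondition (val - 6 > 2 || (!(val + 5 == 7))) <==> ((3*z + 9 < 1 ==> 2*z + 2*z + 6 > -6) && (val - 2 > -5 || z + 3*z - 1 == -2)) must hold; in canonical form it is (val > 8 || (!(val == 2))) <==> ((3*z < -8 ==> 4*z > -12) && (val > -3 || 4*z == -1)).
Before val := 2*val + z + 6: (2*val + z > 2 || (!(2*val + z == -4))) <==> ((3*z < -8 ==> 4*z > -12) && (2*val + z > -9 || 4*z == -1))
Before the loop (bound <=3), unroll the exhaustion recursion (WP_0 = exit-now case; WP_j = one more guarded iteration, up to j = 3):
  WP_0: (!(val == 12)) && ((2*val + z > 2 || (!(2*val + z == -4))) <==> ((3*z < -8 ==> 4*z > -12) && (2*val + z > -9 || 4*z == -1)))
  WP_1: (val == 12 ==> ((!(val == 12)) && ((2*val + z > 2 || (!(2*val + z == -4))) <==> ((3*z < -8 ==> 4*z > -12) && (2*val + z > -9 || 4*z == -1))))) && ((!(val == 12)) ==> ((2*val + z > 2 || (!(2*val + z == -4))) <==> ((3*z < -8 ==> 4*z > -12) && (2*val + z > -9 || 4*z == -1))))
  WP_2: (val == 12 ==> ((val == 12 ==> ((!(val == 12)) && ((2*val + z > 2 || (!(2*val + z == -4))) <==> ((3*z < -8 ==> 4*z > -12) && (2*val + z > -9 || 4*z == -1))))) && ((!(val == 12)) ==> ((2*val + z > 2 || (!(2*val + z == -4))) <==> ((3*z < -8 ==> 4*z > -12) && (2*val + z > -9 || 4*z == -1)))))) && ((!(val == 12)) ==> ((2*val + z > 2 || (!(2*val + z == -4))) <==> ((3*z < -8 ==> 4*z > -12) && (2*val + z > -9 || 4*z == -1))))
  WP_3: (val == 12 ==> ((val == 12 ==> ((val == 12 ==> ((!(val == 12)) && ((2*val + z > 2 || (!(2*val + z == -4))) <==> ((3*z < -8 ==> 4*z > -12) && (2*val + z > -9 || 4*z == -1))))) && ((!(val == 12)) ==> ((2*val + z > 2 || (!(2*val + z == -4))) <==> ((3*z < -8 ==> 4*z > -12) && (2*val + z > -9 || 4*z == -1)))))) && ((!(val == 12)) ==> ((2*val + z > 2 || (!(2*val + z == -4))) <==> ((3*z < -8 ==> 4*z > -12) && (2*val + z > -9 || 4*z == -1)))))) && ((!(val == 12)) ==> ((2*val + z > 2 || (!(2*val + z == -4))) <==> ((3*z < -8 ==> 4*z > -12) && (2*val + z > -9 || 4*z == -1))))
So before the loop: (val == 12 ==> ((val == 12 ==> ((val == 12 ==> ((!(val == 12)) && ((2*val + z > 2 || (!(2*val + z == -4))) <==> ((3*z < -8 ==> 4*z > -12) && (2*val + z > -9 || 4*z == -1))))) && ((!(val == 12)) ==> ((2*val + z > 2 || (!(2*val + z == -4))) <==> ((3*z < -8 ==> 4*z > -12) && (2*val + z > -9 || 4*z == -1)))))) && ((!(val == 12)) ==> ((2*val + z > 2 || (!(2*val + z == -4))) <==> ((3*z < -8 ==> 4*z > -12) && (2*val + z > -9 || 4*z == -1)))))) && ((!(val == 12)) ==> ((2*val + z > 2 || (!(2*val + z == -4))) <==> ((3*z < -8 ==> 4*z > -12) && (2*val + z > -9 || 4*z == -1))))
Answer: WP = (val == 12 ==> ((val == 12 ==> ((val == 12 ==> ((!(val == 12)) && ((2*val + z > 2 || (!(2*val + z == -4))) <==> ((3*z < -8 ==> 4*z > -12) && (2*val + z > -9 || 4*z == -1))))) && ((!(val == 12)) ==> ((2*val + z > 2 || (!(2*val + z == -4))) <==> ((3*z < -8 ==> 4*z > -12) && (2*val + z > -9 || 4*z == -1)))))) && ((!(val == 12)) ==> ((2*val + z > 2 || (!(2*val + z == -4))) <==> ((3*z < -8 ==> 4*z > -12) && (2*val + z > -9 || 4*z == -1)))))) && ((!(val == 12)) ==> ((2*val + z > 2 || (!(2*val + z == -4))) <==> ((3*z < -8 ==> 4*z > -12) && (2*val + z > -9 || 4*z == -1))))


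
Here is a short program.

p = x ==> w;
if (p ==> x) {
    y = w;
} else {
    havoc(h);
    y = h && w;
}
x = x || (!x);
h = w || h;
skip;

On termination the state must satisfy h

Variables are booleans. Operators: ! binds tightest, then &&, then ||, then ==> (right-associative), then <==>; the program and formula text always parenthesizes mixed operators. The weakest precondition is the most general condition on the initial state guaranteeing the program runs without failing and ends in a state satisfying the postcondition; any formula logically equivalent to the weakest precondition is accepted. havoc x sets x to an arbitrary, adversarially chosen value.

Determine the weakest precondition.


Working backward. After the program, h must hold.
Before skip: h
Before h := w || h: w || h
Before x := x || (!x): w || h
Then branch requires w || h; else branch requires w.
Before the if: ((p ==> x) ==> (w || h)) && ((!(p ==> x)) ==> w)
Before p := x ==> w: (((x ==> w) ==> x) ==> (w || h)) && ((!((x ==> w) ==> x)) ==> w)
Answer: WP = (((x ==> w) ==> x) ==> (w || h)) && ((!((x ==> w) ==> x)) ==> w)


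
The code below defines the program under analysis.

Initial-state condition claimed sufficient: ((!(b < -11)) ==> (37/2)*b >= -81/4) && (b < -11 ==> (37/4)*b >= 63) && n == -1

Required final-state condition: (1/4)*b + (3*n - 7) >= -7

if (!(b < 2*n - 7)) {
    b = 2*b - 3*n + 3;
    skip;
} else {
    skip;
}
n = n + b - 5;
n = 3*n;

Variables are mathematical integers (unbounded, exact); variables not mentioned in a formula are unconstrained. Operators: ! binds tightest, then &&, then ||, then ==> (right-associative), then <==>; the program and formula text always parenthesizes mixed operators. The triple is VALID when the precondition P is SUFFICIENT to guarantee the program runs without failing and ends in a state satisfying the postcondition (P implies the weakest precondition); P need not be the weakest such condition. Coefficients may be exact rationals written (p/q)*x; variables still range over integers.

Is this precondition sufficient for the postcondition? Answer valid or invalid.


Working backward. After the program, the postcondition (1/4)*b + (3*n - 7) >= -7 must hold; in canonical form it is (1/4)*b + 3*n >= 0.
Before n := 3*n: (1/4)*b + 9*n >= 0
Before n := n + b - 5: (37/4)*b + 9*n >= 45
Then branch requires (37/2)*b >= (75/4)*n + 69/4; else branch requires (37/4)*b + 9*n >= 45.
Before the if: ((!(b < 2*n - 7)) ==> (37/2)*b >= (75/4)*n + 69/4) && (b < 2*n - 7 ==> (37/4)*b + 9*n >= 45)
The weakest precondition is ((!(b < 2*n - 7)) ==> (37/2)*b >= (75/4)*n + 69/4) && (b < 2*n - 7 ==> (37/4)*b + 9*n >= 45).
Check whether ((!(b < -11)) ==> (37/2)*b >= -81/4) && (b < -11 ==> (37/4)*b >= 63) && n == -1 implies it.
Countermodel: at the initial state b = -1, n = -1, the precondition holds but the weakest precondition fails.
Answer: invalid


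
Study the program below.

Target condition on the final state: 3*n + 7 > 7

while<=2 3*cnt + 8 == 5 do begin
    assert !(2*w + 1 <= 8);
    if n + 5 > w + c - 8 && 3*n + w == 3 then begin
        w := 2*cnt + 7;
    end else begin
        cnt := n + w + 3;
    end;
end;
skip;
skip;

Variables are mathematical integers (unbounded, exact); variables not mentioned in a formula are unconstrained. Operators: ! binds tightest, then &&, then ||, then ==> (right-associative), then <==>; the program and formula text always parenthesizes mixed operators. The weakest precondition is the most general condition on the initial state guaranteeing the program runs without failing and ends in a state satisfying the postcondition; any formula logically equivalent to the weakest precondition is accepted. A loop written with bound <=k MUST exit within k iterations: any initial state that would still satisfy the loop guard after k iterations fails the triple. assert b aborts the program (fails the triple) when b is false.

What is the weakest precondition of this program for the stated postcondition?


Working backward. After the program, the postcondition 3*n + 7 > 7 must hold; in canonical form it is 3*n > 0.
Before skip: 3*n > 0
Before skip: 3*n > 0
Before the loop (bound <=2), unroll the exhaustion recursion (WP_0 = exit-now case; WP_j = one more guarded iteration, up to j = 2):
  WP_0: (!(3*cnt == -3)) && 3*n > 0
  WP_1: (3*cnt == -3 ==> ((!(2*w <= 7)) && ((n > c + w - 13 && 3*n + w == 3) ==> ((!(3*cnt == -3)) && 3*n > 0)) && ((!(n > c + w - 13 && 3*n + w == 3)) ==> ((!(3*n + 3*w == -12)) && 3*n > 0)))) && ((!(3*cnt == -3)) ==> 3*n > 0)
  WP_2: (3*cnt == -3 ==> ((!(2*w <= 7)) && ((n > c + w - 13 && 3*n + w == 3) ==> ((3*cnt == -3 ==> ((!(4*cnt <= -7)) && ((n > c + 2*cnt - 6 && 2*cnt + 3*n == -4) ==> ((!(3*cnt == -3)) && 3*n > 0)) && ((!(n > c + 2*cnt - 6 && 2*cnt + 3*n == -4)) ==> ((!(6*cnt + 3*n == -33)) && 3*n > 0)))) && ((!(3*cnt == -3)) ==> 3*n > 0))) && ((!(n > c + w - 13 && 3*n + w == 3)) ==> ((3*n + 3*w == -12 ==> ((!(2*w <= 7)) && ((n > c + w - 13 && 3*n + w == 3) ==> ((!(3*n + 3*w == -12)) && 3*n > 0)) && ((!(n > c + w - 13 && 3*n + w == 3)) ==> ((!(3*n + 3*w == -12)) && 3*n > 0)))) && ((!(3*n + 3*w == -12)) ==> 3*n > 0))))) && ((!(3*cnt == -3)) ==> 3*n > 0)
So before the loop: (3*cnt == -3 ==> ((!(2*w <= 7)) && ((n > c + w - 13 && 3*n + w == 3) ==> ((3*cnt == -3 ==> ((!(4*cnt <= -7)) && ((n > c + 2*cnt - 6 && 2*cnt + 3*n == -4) ==> ((!(3*cnt == -3)) && 3*n > 0)) && ((!(n > c + 2*cnt - 6 && 2*cnt + 3*n == -4)) ==> ((!(6*cnt + 3*n == -33)) && 3*n > 0)))) && ((!(3*cnt == -3)) ==> 3*n > 0))) && ((!(n > c + w - 13 && 3*n + w == 3)) ==> ((3*n + 3*w == -12 ==> ((!(2*w <= 7)) && ((n > c + w - 13 && 3*n + w == 3) ==> ((!(3*n + 3*w == -12)) && 3*n > 0)) && ((!(n > c + w - 13 && 3*n + w == 3)) ==> ((!(3*n + 3*w == -12)) && 3*n > 0)))) && ((!(3*n + 3*w == -12)) ==> 3*n > 0))))) && ((!(3*cnt == -3)) ==> 3*n > 0)
Answer: WP = (3*cnt == -3 ==> ((!(2*w <= 7)) && ((n > c + w - 13 && 3*n + w == 3) ==> ((3*cnt == -3 ==> ((!(4*cnt <= -7)) && ((n > c + 2*cnt - 6 && 2*cnt + 3*n == -4) ==> ((!(3*cnt == -3)) && 3*n > 0)) && ((!(n > c + 2*cnt - 6 && 2*cnt + 3*n == -4)) ==> ((!(6*cnt + 3*n == -33)) && 3*n > 0)))) && ((!(3*cnt == -3)) ==> 3*n > 0))) && ((!(n > c + w - 13 && 3*n + w == 3)) ==> ((3*n + 3*w == -12 ==> ((!(2*w <= 7)) && ((n > c + w - 13 && 3*n + w == 3) ==> ((!(3*n + 3*w == -12)) && 3*n > 0)) && ((!(n > c + w - 13 && 3*n + w == 3)) ==> ((!(3*n + 3*w == -12)) && 3*n > 0)))) && ((!(3*n + 3*w == -12)) ==> 3*n > 0))))) && ((!(3*cnt == -3)) ==> 3*n > 0)


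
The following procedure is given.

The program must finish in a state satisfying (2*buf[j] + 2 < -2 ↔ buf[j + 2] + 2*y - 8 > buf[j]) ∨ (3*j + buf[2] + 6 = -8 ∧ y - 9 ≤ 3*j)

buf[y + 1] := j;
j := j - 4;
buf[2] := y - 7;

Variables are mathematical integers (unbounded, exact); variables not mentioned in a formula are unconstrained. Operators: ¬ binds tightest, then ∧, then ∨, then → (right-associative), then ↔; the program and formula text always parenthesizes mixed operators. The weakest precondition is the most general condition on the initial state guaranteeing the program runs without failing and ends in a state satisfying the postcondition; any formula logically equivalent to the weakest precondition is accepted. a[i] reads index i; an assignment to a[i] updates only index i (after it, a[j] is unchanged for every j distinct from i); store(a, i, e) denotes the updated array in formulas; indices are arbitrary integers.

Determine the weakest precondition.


Working backward. After the program, the postcondition (2*buf[j] + 2 < -2 ↔ buf[j + 2] + 2*y - 8 > buf[j]) ∨ (3*j + buf[2] + 6 = -8 ∧ y - 9 ≤ 3*j) must hold; in canonical form it is (2*buf[j] < -4 ↔ buf[j + 2] + 2*y > buf[j] + 8) ∨ (buf[2] + 3*j = -14 ∧ y ≤ 3*j + 9).
Before buf[2] := y - 7: (2*store(buf, 2, y - 7)[j] < -4 ↔ store(buf, 2, y - 7)[j + 2] + 2*y > store(buf, 2, y - 7)[j] + 8) ∨ (3*j + y = -7 ∧ y ≤ 3*j + 9)
Before j := j - 4: (2*store(buf, 2, y - 7)[j - 4] < -4 ↔ store(buf, 2, y - 7)[j - 2] + 2*y > store(buf, 2, y - 7)[j - 4] + 8) ∨ (3*j + y = 5 ∧ y ≤ 3*j - 3)
Before buf[y + 1] := j: (2*store(store(buf, y + 1, j), 2, y - 7)[j - 4] < -4 ↔ store(store(buf, y + 1, j), 2, y - 7)[j - 2] + 2*y > store(store(buf, y + 1, j), 2, y - 7)[j - 4] + 8) ∨ (3*j + y = 5 ∧ y ≤ 3*j - 3)
Answer: WP = (2*store(store(buf, y + 1, j), 2, y - 7)[j - 4] < -4 ↔ store(store(buf, y + 1, j), 2, y - 7)[j - 2] + 2*y > store(store(buf, y + 1, j), 2, y - 7)[j - 4] + 8) ∨ (3*j + y = 5 ∧ y ≤ 3*j - 3)


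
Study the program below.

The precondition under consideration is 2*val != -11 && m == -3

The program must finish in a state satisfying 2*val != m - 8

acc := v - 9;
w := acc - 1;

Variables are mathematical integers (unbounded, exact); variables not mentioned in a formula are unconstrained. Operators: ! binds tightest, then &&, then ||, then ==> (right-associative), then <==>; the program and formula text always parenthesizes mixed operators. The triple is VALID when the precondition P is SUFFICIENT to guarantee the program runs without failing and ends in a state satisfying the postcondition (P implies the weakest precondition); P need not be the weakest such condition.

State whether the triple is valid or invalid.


Working backward. After the program, 2*val != m - 8 must hold.
Before w := acc - 1: 2*val != m - 8
Before acc := v - 9: 2*val != m - 8
The weakest precondition is 2*val != m - 8.
Check whether 2*val != -11 && m == -3 implies it.
Every state satisfying the precondition satisfies the weakest precondition: the implication holds.
Answer: valid


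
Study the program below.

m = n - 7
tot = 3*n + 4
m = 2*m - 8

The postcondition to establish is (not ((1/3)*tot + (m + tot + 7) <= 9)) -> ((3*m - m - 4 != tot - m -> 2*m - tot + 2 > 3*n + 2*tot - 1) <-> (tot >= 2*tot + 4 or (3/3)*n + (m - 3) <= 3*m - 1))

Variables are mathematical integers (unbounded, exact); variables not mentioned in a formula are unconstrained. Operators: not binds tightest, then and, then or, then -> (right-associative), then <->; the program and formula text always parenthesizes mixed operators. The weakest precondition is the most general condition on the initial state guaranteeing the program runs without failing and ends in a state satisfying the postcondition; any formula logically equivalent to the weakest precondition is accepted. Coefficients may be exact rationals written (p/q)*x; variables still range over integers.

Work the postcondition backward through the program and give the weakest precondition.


Working backward. After the program, the postcondition (not ((1/3)*tot + (m + tot + 7) <= 9)) -> ((3*m - m - 4 != tot - m -> 2*m - tot + 2 > 3*n + 2*tot - 1) <-> (tot >= 2*tot + 4 or (3/3)*n + (m - 3) <= 3*m - 1)) must hold; in canonical form it is (not (m + (4/3)*tot <= 2)) -> ((3*m != tot + 4 -> 2*m > 3*n + 3*tot - 3) <-> (tot <= -4 or n <= 2*m + 2)).
Before m := 2*m - 8: (not (2*m + (4/3)*tot <= 10)) -> ((6*m != tot + 28 -> 4*m > 3*n + 3*tot + 13) <-> (tot <= -4 or n <= 4*m - 14))
Before tot := 3*n + 4: (not (2*m + 4*n <= 14/3)) -> ((6*m != 3*n + 32 -> 4*m > 12*n + 25) <-> (3*n <= -8 or n <= 4*m - 14))
Before m := n - 7: (not (6*n <= 56/3)) -> ((3*n != 74 -> 8*n < -53) <-> (3*n <= -8 or 3*n >= 42))
Answer: WP = (not (6*n <= 56/3)) -> ((3*n != 74 -> 8*n < -53) <-> (3*n <= -8 or 3*n >= 42))


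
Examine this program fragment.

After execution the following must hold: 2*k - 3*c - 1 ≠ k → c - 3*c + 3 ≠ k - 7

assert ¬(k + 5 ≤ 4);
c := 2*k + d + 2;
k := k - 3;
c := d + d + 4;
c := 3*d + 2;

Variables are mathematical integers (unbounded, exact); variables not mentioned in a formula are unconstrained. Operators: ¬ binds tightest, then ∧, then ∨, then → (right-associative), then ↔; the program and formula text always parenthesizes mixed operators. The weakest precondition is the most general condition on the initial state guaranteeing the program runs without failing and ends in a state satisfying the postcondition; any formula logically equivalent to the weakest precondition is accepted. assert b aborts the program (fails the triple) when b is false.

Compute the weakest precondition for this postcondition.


Working backward. After the program, the postcondition 2*k - 3*c - 1 ≠ k → c - 3*c + 3 ≠ k - 7 must hold; in canonical form it is k ≠ 3*c + 1 → 2*c + k ≠ 10.
Before c := 3*d + 2: k ≠ 9*d + 7 → 6*d + k ≠ 6
Before c := d + d + 4: k ≠ 9*d + 7 → 6*d + k ≠ 6
Before k := k - 3: k ≠ 9*d + 10 → 6*d + k ≠ 9
Before c := 2*k + d + 2: k ≠ 9*d + 10 → 6*d + k ≠ 9
Before assert ¬(k + 5 ≤ 4): (¬(k ≤ -1)) ∧ (k ≠ 9*d + 10 → 6*d + k ≠ 9)
Answer: WP = (¬(k ≤ -1)) ∧ (k ≠ 9*d + 10 → 6*d + k ≠ 9)
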